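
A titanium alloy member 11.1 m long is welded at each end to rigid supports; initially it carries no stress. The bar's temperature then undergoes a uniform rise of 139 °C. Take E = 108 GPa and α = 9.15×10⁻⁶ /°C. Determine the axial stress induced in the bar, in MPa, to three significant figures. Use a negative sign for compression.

-137 MPa

Free thermal expansion αLΔT = 9.15e-6 · 11100 · 139 = 14.12 mm.
The walls impose strain ε = −(14.12)/11100 = -1.2719e-03; σ = Eε = 108000 · -1.2719e-03 = -137.4 MPa.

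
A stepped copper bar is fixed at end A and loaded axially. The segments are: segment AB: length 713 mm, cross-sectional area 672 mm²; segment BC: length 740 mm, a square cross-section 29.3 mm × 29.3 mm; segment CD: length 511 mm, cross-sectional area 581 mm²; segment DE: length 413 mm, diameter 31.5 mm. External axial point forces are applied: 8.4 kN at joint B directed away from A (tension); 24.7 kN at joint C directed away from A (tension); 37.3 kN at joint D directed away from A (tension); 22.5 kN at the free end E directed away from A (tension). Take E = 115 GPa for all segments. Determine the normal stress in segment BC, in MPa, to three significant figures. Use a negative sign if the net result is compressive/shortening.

Internal axial forces (sectioning from the free end, tension +): N_DE = 22.5 kN, N_CD = 59.8 kN, N_BC = 84.5 kN, N_AB = 92.9 kN.
A_BC = 858.5 mm².
σ_BC = N_BC/A_BC = 84500/858.5 = 98.43 MPa.

98.4 MPa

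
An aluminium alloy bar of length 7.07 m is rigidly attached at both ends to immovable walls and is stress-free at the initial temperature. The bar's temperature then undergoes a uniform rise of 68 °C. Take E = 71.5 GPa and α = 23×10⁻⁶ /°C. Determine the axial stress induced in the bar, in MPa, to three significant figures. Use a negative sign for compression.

-112 MPa

Free thermal expansion αLΔT = 23e-6 · 7070 · 68 = 11.06 mm.
The walls impose strain ε = −(11.06)/7070 = -1.5640e-03; σ = Eε = 71500 · -1.5640e-03 = -111.8 MPa.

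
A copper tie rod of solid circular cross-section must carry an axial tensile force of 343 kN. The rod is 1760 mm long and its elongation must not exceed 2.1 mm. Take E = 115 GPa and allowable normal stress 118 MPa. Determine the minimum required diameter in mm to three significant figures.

Required area A ≥ P/σ_allow = 343000/118 = 2907 mm².
For a solid circular section, d ≥ √(4A/π) = 60.84 mm.
Elongation limit: A ≥ PL/(Eδ_allow) = 343000·1760/(115000·2.1) = 2500 mm² ⇒ d ≥ 56.42 mm.
The stress limit governs.

60.8 mm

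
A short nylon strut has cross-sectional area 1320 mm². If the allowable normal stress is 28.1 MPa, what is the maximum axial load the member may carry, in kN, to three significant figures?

37.1 kN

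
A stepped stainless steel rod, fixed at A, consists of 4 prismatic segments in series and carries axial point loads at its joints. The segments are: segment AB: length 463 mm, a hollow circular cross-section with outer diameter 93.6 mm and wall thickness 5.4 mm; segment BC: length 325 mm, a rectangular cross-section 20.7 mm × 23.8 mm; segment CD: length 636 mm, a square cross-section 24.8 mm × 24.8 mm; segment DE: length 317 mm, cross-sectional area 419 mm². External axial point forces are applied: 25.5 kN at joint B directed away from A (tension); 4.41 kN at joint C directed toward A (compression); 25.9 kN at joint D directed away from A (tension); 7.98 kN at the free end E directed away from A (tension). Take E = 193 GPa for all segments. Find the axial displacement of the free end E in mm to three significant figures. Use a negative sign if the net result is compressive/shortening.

Internal axial forces (sectioning from the free end, tension +): N_DE = 7.98 kN, N_CD = 33.88 kN, N_BC = 29.47 kN, N_AB = 54.97 kN.
A_AB = 1496 mm².
A_BC = 492.7 mm².
A_CD = 615 mm².
δ_AB = 54970·463/(1496·193000) = 0.08813 mm
δ_BC = 29470·325/(492.7·193000) = 0.1007 mm
δ_CD = 33880·636/(615·193000) = 0.1815 mm
δ_DE = 7980·317/(419·193000) = 0.03128 mm
δ = Σδ_i = 0.4017 mm.

0.402 mm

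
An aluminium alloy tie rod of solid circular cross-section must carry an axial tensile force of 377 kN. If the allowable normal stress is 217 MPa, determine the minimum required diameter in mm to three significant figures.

Required area A ≥ P/σ_allow = 377000/217 = 1737 mm².
For a solid circular section, d ≥ √(4A/π) = 47.03 mm.

47.0 mm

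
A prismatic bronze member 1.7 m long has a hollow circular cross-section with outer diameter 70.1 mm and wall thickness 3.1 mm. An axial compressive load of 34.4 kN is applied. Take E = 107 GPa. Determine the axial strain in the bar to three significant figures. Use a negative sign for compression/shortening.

A = 652.5 mm².
σ = N/A = -52.72 MPa; ε = σ/E = -52.72/107000 = -4.927e-04.

-4.93e-04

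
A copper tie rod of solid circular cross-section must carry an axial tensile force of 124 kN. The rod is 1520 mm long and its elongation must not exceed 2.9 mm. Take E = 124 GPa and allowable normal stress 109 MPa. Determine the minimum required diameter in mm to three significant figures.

38.1 mm

Required area A ≥ P/σ_allow = 124000/109 = 1138 mm².
For a solid circular section, d ≥ √(4A/π) = 38.06 mm.
Elongation limit: A ≥ PL/(Eδ_allow) = 124000·1520/(124000·2.9) = 524.1 mm² ⇒ d ≥ 25.83 mm.
The stress limit governs.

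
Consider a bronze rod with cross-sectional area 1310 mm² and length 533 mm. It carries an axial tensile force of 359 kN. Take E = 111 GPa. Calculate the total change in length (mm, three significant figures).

1.32 mm

δ_mech = NL/(AE) = 359000·533/(1310·111000) = 1.316 mm.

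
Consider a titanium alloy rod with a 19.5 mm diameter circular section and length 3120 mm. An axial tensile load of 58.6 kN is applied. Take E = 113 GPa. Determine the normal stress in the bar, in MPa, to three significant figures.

196 MPa

A = 298.6 mm².
σ = N/A = 58600/298.6 = 196.2 MPa.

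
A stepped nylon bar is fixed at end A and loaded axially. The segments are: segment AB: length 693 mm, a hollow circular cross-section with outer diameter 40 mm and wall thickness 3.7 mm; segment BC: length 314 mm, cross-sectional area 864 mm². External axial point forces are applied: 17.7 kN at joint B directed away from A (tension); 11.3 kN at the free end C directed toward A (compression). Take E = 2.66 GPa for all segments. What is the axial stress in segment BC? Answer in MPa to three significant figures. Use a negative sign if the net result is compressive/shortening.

Internal axial forces (sectioning from the free end, tension +): N_BC = -11.3 kN, N_AB = 6.4 kN.
σ_BC = N_BC/A_BC = -11300/864 = -13.08 MPa.

-13.1 MPa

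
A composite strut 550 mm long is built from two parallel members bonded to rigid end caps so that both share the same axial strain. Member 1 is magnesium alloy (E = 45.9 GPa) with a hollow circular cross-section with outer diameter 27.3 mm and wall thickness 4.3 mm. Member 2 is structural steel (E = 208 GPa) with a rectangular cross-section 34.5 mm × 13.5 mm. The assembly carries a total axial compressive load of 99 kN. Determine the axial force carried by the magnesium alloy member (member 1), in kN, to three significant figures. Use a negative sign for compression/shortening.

-12.7 kN

A_1 = 310.7 mm².
A_2 = 465.8 mm².
Equal strain + equilibrium ⇒ each member carries load in proportion to AE: A₁E₁ = 14260000 N, A₂E₂ = 96880000 N, ΣAE = 111100000 N.
F₁ = P·A₁E₁/ΣAE = -99000·14260000/111100000 = -12700 N.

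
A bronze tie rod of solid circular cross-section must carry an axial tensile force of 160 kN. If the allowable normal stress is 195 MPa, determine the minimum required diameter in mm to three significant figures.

Required area A ≥ P/σ_allow = 160000/195 = 820.5 mm².
For a solid circular section, d ≥ √(4A/π) = 32.32 mm.

32.3 mm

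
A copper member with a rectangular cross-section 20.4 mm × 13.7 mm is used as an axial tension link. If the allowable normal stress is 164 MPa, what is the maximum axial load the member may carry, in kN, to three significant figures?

45.8 kN

A = 279.5 mm².
P_max = σ_allow · A = 164 · 279.5 = 45830 N = 45.83 kN.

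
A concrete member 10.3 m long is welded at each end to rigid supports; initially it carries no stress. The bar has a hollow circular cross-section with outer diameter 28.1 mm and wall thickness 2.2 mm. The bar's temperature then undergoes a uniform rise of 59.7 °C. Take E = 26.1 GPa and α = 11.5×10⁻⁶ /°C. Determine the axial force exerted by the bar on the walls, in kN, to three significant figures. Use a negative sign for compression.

Free thermal expansion αLΔT = 11.5e-6 · 10300 · 59.7 = 7.071 mm.
The walls impose strain ε = −(7.071)/10300 = -6.8655e-04; σ = Eε = 26100 · -6.8655e-04 = -17.92 MPa.
Wall reaction R = σ·A = -17.92·179 = -3208 N = -3.208 kN.

-3.21 kN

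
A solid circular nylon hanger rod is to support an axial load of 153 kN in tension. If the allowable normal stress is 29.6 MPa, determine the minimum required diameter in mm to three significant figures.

81.1 mm

Required area A ≥ P/σ_allow = 153000/29.6 = 5169 mm².
For a solid circular section, d ≥ √(4A/π) = 81.13 mm.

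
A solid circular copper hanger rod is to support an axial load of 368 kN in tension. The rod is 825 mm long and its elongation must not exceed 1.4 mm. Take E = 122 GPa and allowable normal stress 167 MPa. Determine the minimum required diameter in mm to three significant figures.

Required area A ≥ P/σ_allow = 368000/167 = 2204 mm².
For a solid circular section, d ≥ √(4A/π) = 52.97 mm.
Elongation limit: A ≥ PL/(Eδ_allow) = 368000·825/(122000·1.4) = 1778 mm² ⇒ d ≥ 47.57 mm.
The stress limit governs.

53.0 mm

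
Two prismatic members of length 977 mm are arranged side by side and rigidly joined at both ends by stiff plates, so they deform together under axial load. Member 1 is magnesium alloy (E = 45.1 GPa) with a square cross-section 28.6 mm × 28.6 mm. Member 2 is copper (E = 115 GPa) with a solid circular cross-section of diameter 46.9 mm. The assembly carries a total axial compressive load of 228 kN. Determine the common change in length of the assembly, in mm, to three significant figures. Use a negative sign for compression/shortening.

-0.946 mm

A_1 = 818 mm².
A_2 = 1728 mm².
Equal strain + equilibrium ⇒ each member carries load in proportion to AE: A₁E₁ = 36890000 N, A₂E₂ = 198700000 N, ΣAE = 235600000 N.
δ = PL/ΣAE = -228000·977/235600000 = -0.9456 mm.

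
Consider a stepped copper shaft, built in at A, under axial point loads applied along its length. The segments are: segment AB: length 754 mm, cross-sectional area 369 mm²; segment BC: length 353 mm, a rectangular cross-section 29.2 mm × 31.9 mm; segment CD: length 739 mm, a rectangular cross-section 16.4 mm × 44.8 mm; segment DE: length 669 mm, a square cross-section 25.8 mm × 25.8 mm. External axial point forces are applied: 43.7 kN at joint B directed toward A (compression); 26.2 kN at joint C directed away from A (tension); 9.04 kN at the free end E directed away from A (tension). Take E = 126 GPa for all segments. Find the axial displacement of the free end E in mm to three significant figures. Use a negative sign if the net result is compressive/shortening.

0.113 mm

Internal axial forces (sectioning from the free end, tension +): N_DE = 9.04 kN, N_CD = 9.04 kN, N_BC = 35.24 kN, N_AB = -8.46 kN.
A_BC = 931.5 mm².
A_CD = 734.7 mm².
A_DE = 665.6 mm².
δ_AB = -8460·754/(369·126000) = -0.1372 mm
δ_BC = 35240·353/(931.5·126000) = 0.106 mm
δ_CD = 9040·739/(734.7·126000) = 0.07216 mm
δ_DE = 9040·669/(665.6·126000) = 0.07211 mm
δ = Σδ_i = 0.1131 mm.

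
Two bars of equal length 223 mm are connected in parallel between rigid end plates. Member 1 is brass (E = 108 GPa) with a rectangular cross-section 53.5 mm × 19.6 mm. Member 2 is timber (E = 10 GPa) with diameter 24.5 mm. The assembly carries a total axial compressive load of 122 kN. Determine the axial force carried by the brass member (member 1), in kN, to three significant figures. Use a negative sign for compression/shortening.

-117 kN

A_1 = 1049 mm².
A_2 = 471.4 mm².
Equal strain + equilibrium ⇒ each member carries load in proportion to AE: A₁E₁ = 113200000 N, A₂E₂ = 4714000 N, ΣAE = 118000000 N.
F₁ = P·A₁E₁/ΣAE = -122000·113200000/118000000 = -117100 N.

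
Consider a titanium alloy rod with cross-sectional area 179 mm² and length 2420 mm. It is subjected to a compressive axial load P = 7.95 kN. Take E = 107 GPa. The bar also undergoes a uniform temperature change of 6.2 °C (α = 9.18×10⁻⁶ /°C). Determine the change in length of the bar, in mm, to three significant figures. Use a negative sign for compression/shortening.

-0.867 mm

δ_mech = NL/(AE) = -7950·2420/(179·107000) = -1.004 mm.
δ_thermal = αLΔT = 9.18e-6·2420·6.2 = 0.1377 mm.
δ = δ_mech + δ_thermal = -0.8668 mm.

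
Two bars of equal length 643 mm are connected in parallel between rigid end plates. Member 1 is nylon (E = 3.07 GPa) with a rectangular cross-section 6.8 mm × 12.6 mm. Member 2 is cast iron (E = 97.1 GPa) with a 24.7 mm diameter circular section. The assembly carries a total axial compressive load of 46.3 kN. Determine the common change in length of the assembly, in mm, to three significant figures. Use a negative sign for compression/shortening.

A_1 = 85.68 mm².
A_2 = 479.2 mm².
Equal strain + equilibrium ⇒ each member carries load in proportion to AE: A₁E₁ = 263000 N, A₂E₂ = 46530000 N, ΣAE = 46790000 N.
δ = PL/ΣAE = -46300·643/46790000 = -0.6363 mm.

-0.636 mm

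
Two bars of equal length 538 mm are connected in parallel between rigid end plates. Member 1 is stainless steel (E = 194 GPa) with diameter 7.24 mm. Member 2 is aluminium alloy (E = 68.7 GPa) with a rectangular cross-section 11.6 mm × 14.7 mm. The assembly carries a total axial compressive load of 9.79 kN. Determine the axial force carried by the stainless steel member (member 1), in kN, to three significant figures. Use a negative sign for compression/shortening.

-3.97 kN

A_1 = 41.17 mm².
A_2 = 170.5 mm².
Equal strain + equilibrium ⇒ each member carries load in proportion to AE: A₁E₁ = 7987000 N, A₂E₂ = 11710000 N, ΣAE = 19700000 N.
F₁ = P·A₁E₁/ΣAE = -9790·7987000/19700000 = -3969 N.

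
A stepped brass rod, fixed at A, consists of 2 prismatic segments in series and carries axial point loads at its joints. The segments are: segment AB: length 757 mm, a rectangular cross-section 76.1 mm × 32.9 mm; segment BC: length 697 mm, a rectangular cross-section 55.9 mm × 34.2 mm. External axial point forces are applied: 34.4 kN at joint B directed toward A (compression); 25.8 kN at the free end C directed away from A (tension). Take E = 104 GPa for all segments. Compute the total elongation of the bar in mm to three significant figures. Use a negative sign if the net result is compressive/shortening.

Internal axial forces (sectioning from the free end, tension +): N_BC = 25.8 kN, N_AB = -8.6 kN.
A_AB = 2504 mm².
A_BC = 1912 mm².
δ_AB = -8600·757/(2504·104000) = -0.025 mm
δ_BC = 25800·697/(1912·104000) = 0.09044 mm
δ = Σδ_i = 0.06544 mm.

0.0654 mm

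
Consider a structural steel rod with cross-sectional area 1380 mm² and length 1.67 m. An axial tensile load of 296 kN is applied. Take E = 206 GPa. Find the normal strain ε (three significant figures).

σ = N/A = 214.5 MPa; ε = σ/E = 214.5/206000 = 1.041e-03.

0.00104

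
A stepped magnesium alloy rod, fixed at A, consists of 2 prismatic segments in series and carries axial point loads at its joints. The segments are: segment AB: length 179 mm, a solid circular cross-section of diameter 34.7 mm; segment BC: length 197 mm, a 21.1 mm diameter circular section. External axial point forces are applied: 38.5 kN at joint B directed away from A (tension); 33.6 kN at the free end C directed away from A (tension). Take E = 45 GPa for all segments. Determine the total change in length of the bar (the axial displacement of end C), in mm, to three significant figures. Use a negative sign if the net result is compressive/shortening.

0.724 mm

Internal axial forces (sectioning from the free end, tension +): N_BC = 33.6 kN, N_AB = 72.1 kN.
A_AB = 945.7 mm².
A_BC = 349.7 mm².
δ_AB = 72100·179/(945.7·45000) = 0.3033 mm
δ_BC = 33600·197/(349.7·45000) = 0.4207 mm
δ = Σδ_i = 0.7239 mm.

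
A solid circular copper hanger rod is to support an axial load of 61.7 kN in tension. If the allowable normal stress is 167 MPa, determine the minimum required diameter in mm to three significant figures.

21.7 mm

Required area A ≥ P/σ_allow = 61700/167 = 369.5 mm².
For a solid circular section, d ≥ √(4A/π) = 21.69 mm.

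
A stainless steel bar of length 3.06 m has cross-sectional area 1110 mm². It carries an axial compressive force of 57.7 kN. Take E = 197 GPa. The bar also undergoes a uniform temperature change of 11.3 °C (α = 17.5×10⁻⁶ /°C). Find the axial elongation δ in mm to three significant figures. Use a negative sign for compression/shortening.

-0.202 mm

δ_mech = NL/(AE) = -57700·3060/(1110·197000) = -0.8074 mm.
δ_thermal = αLΔT = 17.5e-6·3060·11.3 = 0.6051 mm.
δ = δ_mech + δ_thermal = -0.2023 mm.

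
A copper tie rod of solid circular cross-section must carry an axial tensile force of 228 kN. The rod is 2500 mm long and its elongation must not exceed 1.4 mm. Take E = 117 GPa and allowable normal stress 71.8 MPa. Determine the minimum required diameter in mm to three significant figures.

Required area A ≥ P/σ_allow = 228000/71.8 = 3175 mm².
For a solid circular section, d ≥ √(4A/π) = 63.59 mm.
Elongation limit: A ≥ PL/(Eδ_allow) = 228000·2500/(117000·1.4) = 3480 mm² ⇒ d ≥ 66.56 mm.
The elongation limit governs.

66.6 mm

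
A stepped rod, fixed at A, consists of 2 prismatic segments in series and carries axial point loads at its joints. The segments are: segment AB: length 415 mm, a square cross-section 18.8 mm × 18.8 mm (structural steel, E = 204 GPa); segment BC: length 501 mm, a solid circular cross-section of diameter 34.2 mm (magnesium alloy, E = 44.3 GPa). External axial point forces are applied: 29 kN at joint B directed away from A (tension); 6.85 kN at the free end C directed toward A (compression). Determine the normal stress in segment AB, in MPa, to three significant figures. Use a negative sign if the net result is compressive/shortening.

Internal axial forces (sectioning from the free end, tension +): N_BC = -6.85 kN, N_AB = 22.15 kN.
A_AB = 353.4 mm².
σ_AB = N_AB/A_AB = 22150/353.4 = 62.67 MPa.

62.7 MPa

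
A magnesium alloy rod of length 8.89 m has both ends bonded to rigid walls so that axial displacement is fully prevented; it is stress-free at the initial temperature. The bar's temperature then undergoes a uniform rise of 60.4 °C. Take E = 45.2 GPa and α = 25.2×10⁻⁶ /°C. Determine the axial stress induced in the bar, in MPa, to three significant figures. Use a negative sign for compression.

Free thermal expansion αLΔT = 25.2e-6 · 8890 · 60.4 = 13.53 mm.
The walls impose strain ε = −(13.53)/8890 = -1.5221e-03; σ = Eε = 45200 · -1.5221e-03 = -68.8 MPa.

-68.8 MPa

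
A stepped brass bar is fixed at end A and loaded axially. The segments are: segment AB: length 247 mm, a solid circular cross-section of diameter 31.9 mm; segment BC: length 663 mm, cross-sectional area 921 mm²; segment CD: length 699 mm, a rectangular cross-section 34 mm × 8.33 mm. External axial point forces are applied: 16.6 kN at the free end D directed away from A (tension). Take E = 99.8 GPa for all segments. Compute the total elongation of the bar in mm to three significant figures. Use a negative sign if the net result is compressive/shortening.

Internal axial forces (sectioning from the free end, tension +): N_CD = 16.6 kN, N_BC = 16.6 kN, N_AB = 16.6 kN.
A_AB = 799.2 mm².
A_CD = 283.2 mm².
δ_AB = 16600·247/(799.2·99800) = 0.0514 mm
δ_BC = 16600·663/(921·99800) = 0.1197 mm
δ_CD = 16600·699/(283.2·99800) = 0.4105 mm
δ = Σδ_i = 0.5817 mm.

0.582 mm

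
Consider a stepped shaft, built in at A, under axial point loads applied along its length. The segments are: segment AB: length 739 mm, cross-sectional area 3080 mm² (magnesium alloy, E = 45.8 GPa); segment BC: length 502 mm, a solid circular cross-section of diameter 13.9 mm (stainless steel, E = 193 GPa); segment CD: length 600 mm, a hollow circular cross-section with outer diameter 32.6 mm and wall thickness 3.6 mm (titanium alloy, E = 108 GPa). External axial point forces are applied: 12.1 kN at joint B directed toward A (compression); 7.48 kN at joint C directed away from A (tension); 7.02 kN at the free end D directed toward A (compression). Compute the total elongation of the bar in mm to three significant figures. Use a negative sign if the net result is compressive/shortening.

-0.172 mm

Internal axial forces (sectioning from the free end, tension +): N_CD = -7.02 kN, N_BC = 0.46 kN, N_AB = -11.64 kN.
A_BC = 151.7 mm².
A_CD = 328 mm².
δ_AB = -11640·739/(3080·45800) = -0.06098 mm
δ_BC = 460·502/(151.7·193000) = 0.007885 mm
δ_CD = -7020·600/(328·108000) = -0.1189 mm
δ = Σδ_i = -0.172 mm.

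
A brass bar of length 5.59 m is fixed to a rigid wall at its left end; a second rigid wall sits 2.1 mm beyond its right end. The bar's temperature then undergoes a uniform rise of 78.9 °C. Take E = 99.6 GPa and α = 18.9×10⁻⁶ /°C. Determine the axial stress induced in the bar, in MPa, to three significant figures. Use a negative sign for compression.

Free thermal expansion αLΔT = 18.9e-6 · 5590 · 78.9 = 8.336 mm.
The walls engage after the gap closes; constrained expansion = 8.336 − 2.1 = 6.236 mm.
The walls impose strain ε = −(6.236)/5590 = -1.1155e-03; σ = Eε = 99600 · -1.1155e-03 = -111.1 MPa.

-111 MPa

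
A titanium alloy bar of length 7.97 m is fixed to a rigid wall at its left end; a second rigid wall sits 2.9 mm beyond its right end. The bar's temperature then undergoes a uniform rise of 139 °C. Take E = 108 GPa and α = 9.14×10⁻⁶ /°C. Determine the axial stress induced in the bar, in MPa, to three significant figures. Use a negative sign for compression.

-97.9 MPa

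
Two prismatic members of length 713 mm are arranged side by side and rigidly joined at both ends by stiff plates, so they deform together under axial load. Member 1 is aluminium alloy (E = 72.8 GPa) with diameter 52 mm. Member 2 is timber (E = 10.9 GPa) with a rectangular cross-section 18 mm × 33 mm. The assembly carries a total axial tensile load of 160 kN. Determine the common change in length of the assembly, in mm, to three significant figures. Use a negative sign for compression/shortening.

0.708 mm

A_1 = 2124 mm².
A_2 = 594 mm².
Equal strain + equilibrium ⇒ each member carries load in proportion to AE: A₁E₁ = 154600000 N, A₂E₂ = 6475000 N, ΣAE = 161100000 N.
δ = PL/ΣAE = 160000·713/161100000 = 0.7082 mm.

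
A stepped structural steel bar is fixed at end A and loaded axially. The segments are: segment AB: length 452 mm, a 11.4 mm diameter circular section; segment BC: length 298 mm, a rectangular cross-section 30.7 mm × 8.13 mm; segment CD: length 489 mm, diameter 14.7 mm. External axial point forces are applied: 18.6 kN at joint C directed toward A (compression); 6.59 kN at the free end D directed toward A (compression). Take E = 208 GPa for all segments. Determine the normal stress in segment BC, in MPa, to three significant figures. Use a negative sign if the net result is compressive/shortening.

-101 MPa

Internal axial forces (sectioning from the free end, tension +): N_CD = -6.59 kN, N_BC = -25.19 kN, N_AB = -25.19 kN.
A_BC = 249.6 mm².
σ_BC = N_BC/A_BC = -25190/249.6 = -100.9 MPa.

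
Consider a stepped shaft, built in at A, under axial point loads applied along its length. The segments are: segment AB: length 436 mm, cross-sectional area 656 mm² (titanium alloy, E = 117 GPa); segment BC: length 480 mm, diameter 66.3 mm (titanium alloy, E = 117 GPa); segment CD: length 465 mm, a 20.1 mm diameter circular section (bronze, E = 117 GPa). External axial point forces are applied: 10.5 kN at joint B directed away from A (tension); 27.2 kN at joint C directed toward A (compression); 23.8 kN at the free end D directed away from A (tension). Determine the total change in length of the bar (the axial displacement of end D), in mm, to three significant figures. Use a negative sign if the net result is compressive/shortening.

0.334 mm

Internal axial forces (sectioning from the free end, tension +): N_CD = 23.8 kN, N_BC = -3.4 kN, N_AB = 7.1 kN.
A_BC = 3452 mm².
A_CD = 317.3 mm².
δ_AB = 7100·436/(656·117000) = 0.04033 mm
δ_BC = -3400·480/(3452·117000) = -0.00404 mm
δ_CD = 23800·465/(317.3·117000) = 0.2981 mm
δ = Σδ_i = 0.3344 mm.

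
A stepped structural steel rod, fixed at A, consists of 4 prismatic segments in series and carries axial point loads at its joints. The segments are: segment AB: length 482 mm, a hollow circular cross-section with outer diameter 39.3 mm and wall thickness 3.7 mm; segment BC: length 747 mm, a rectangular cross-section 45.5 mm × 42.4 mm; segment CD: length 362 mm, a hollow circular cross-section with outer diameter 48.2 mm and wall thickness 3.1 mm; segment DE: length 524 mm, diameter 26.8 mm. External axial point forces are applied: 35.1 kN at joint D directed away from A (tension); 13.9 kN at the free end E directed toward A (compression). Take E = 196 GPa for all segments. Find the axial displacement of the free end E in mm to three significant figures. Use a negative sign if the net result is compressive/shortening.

Internal axial forces (sectioning from the free end, tension +): N_DE = -13.9 kN, N_CD = 21.2 kN, N_BC = 21.2 kN, N_AB = 21.2 kN.
A_AB = 413.8 mm².
A_BC = 1929 mm².
A_CD = 439.2 mm².
A_DE = 564.1 mm².
δ_AB = 21200·482/(413.8·196000) = 0.126 mm
δ_BC = 21200·747/(1929·196000) = 0.04188 mm
δ_CD = 21200·362/(439.2·196000) = 0.08915 mm
δ_DE = -13900·524/(564.1·196000) = -0.06588 mm
δ = Σδ_i = 0.1911 mm.

0.191 mm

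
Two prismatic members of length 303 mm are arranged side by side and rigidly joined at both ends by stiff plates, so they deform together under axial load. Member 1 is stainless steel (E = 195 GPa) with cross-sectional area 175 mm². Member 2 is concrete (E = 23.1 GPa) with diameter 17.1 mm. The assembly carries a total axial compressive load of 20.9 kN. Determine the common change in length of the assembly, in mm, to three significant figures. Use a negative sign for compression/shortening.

-0.161 mm

A_2 = 229.7 mm².
Equal strain + equilibrium ⇒ each member carries load in proportion to AE: A₁E₁ = 34120000 N, A₂E₂ = 5305000 N, ΣAE = 39430000 N.
δ = PL/ΣAE = -20900·303/39430000 = -0.1606 mm.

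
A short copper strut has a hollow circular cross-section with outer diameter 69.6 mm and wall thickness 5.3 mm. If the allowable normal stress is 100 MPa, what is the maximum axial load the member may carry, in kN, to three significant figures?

107 kN

A = 1071 mm².
P_max = σ_allow · A = 100 · 1071 = 107100 N = 107.1 kN.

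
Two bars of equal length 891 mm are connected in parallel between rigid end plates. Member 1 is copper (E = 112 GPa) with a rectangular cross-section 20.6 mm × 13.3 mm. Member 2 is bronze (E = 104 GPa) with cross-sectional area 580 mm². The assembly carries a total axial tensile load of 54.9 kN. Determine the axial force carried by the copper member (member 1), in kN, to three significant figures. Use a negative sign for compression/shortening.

A_1 = 274 mm².
Equal strain + equilibrium ⇒ each member carries load in proportion to AE: A₁E₁ = 30690000 N, A₂E₂ = 60320000 N, ΣAE = 91010000 N.
F₁ = P·A₁E₁/ΣAE = 54900·30690000/91010000 = 18510 N.

18.5 kN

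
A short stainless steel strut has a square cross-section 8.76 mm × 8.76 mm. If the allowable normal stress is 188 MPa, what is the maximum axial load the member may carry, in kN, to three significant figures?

14.4 kN

A = 76.74 mm².
P_max = σ_allow · A = 188 · 76.74 = 14430 N = 14.43 kN.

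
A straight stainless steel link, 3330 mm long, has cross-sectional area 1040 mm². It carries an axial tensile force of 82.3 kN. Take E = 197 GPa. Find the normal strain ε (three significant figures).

4.02e-04

σ = N/A = 79.13 MPa; ε = σ/E = 79.13/197000 = 4.017e-04.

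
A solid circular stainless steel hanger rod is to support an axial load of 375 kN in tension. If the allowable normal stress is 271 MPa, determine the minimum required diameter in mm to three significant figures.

Required area A ≥ P/σ_allow = 375000/271 = 1384 mm².
For a solid circular section, d ≥ √(4A/π) = 41.97 mm.

42.0 mm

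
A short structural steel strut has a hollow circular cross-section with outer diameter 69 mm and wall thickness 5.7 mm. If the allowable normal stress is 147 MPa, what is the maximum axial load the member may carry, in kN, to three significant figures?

A = 1134 mm².
P_max = σ_allow · A = 147 · 1134 = 166600 N = 166.6 kN.

167 kN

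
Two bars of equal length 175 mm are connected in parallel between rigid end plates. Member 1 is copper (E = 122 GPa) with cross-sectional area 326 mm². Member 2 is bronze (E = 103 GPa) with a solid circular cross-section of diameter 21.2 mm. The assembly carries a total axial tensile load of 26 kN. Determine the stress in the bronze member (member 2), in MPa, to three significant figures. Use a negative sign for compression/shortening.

35.2 MPa

A_2 = 353 mm².
Equal strain + equilibrium ⇒ each member carries load in proportion to AE: A₁E₁ = 39770000 N, A₂E₂ = 36360000 N, ΣAE = 76130000 N.
σ₂ = P·E₂/ΣAE = 26000·103000/76130000 = 35.18 MPa.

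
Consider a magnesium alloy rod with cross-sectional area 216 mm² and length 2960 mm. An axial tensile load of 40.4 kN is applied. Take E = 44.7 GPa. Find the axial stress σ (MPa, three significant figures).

187 MPa

σ = N/A = 40400/216 = 187 MPa.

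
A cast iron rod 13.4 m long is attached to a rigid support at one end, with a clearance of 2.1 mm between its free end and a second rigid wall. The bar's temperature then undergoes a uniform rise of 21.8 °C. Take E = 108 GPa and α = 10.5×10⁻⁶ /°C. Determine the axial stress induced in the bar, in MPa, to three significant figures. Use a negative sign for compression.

Free thermal expansion αLΔT = 10.5e-6 · 13400 · 21.8 = 3.067 mm.
The walls engage after the gap closes; constrained expansion = 3.067 − 2.1 = 0.9673 mm.
The walls impose strain ε = −(0.9673)/13400 = -7.2184e-05; σ = Eε = 108000 · -7.2184e-05 = -7.796 MPa.

-7.80 MPa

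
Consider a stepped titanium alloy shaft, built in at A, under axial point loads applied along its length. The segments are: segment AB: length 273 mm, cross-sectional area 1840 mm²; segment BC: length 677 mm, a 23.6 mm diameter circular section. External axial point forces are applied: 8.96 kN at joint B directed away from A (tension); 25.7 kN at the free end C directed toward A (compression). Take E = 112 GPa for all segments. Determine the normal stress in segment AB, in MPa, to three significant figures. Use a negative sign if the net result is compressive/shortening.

Internal axial forces (sectioning from the free end, tension +): N_BC = -25.7 kN, N_AB = -16.74 kN.
σ_AB = N_AB/A_AB = -16740/1840 = -9.098 MPa.

-9.10 MPa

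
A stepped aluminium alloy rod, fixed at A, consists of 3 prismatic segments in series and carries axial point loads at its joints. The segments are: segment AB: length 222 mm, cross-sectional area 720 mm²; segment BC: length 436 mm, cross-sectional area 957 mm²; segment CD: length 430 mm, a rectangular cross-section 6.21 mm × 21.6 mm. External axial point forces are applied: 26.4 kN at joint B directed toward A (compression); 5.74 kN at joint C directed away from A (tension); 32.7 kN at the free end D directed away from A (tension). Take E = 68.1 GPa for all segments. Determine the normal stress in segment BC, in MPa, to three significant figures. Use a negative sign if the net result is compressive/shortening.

40.2 MPa

Internal axial forces (sectioning from the free end, tension +): N_CD = 32.7 kN, N_BC = 38.44 kN, N_AB = 12.04 kN.
σ_BC = N_BC/A_BC = 38440/957 = 40.17 MPa.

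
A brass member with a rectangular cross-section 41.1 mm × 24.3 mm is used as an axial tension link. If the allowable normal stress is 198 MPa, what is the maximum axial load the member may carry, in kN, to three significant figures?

A = 998.7 mm².
P_max = σ_allow · A = 198 · 998.7 = 197700 N = 197.7 kN.

198 kN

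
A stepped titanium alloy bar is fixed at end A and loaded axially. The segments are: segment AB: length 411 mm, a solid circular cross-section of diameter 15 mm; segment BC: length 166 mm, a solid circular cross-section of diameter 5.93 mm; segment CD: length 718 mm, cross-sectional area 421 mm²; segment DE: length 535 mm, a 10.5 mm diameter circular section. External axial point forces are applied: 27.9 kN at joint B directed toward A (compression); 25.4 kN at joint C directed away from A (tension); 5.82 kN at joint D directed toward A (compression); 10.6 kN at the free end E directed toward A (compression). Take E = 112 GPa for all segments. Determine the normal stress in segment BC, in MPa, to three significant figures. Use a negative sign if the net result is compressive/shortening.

325 MPa

Internal axial forces (sectioning from the free end, tension +): N_DE = -10.6 kN, N_CD = -16.42 kN, N_BC = 8.98 kN, N_AB = -18.92 kN.
A_BC = 27.62 mm².
σ_BC = N_BC/A_BC = 8980/27.62 = 325.1 MPa.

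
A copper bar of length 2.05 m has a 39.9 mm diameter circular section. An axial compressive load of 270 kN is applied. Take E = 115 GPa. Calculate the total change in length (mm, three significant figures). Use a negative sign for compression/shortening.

A = 1250 mm².
δ_mech = NL/(AE) = -270000·2050/(1250·115000) = -3.849 mm.

-3.85 mm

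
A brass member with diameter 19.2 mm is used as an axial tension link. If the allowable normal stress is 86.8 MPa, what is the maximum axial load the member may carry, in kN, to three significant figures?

A = 289.5 mm².
P_max = σ_allow · A = 86.8 · 289.5 = 25130 N = 25.13 kN.

25.1 kN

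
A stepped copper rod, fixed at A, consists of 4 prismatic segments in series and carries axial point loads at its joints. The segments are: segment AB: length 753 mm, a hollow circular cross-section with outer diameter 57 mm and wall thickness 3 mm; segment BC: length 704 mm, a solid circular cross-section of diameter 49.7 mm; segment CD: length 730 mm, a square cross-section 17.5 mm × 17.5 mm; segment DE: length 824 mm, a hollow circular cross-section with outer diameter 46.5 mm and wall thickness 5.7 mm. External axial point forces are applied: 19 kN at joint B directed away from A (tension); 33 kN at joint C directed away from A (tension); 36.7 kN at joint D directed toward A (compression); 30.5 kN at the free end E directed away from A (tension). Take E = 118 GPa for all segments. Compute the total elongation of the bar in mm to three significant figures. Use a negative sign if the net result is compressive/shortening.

Internal axial forces (sectioning from the free end, tension +): N_DE = 30.5 kN, N_CD = -6.2 kN, N_BC = 26.8 kN, N_AB = 45.8 kN.
A_AB = 508.9 mm².
A_BC = 1940 mm².
A_CD = 306.2 mm².
A_DE = 730.6 mm².
δ_AB = 45800·753/(508.9·118000) = 0.5743 mm
δ_BC = 26800·704/(1940·118000) = 0.08242 mm
δ_CD = -6200·730/(306.2·118000) = -0.1252 mm
δ_DE = 30500·824/(730.6·118000) = 0.2915 mm
δ = Σδ_i = 0.823 mm.

0.823 mm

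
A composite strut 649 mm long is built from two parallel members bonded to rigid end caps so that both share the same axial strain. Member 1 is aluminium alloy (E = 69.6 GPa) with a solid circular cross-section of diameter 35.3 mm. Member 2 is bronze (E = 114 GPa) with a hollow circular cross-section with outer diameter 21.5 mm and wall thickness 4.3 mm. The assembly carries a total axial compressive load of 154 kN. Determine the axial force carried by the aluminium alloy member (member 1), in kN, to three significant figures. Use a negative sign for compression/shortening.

-111 kN

A_1 = 978.7 mm².
A_2 = 232.4 mm².
Equal strain + equilibrium ⇒ each member carries load in proportion to AE: A₁E₁ = 68120000 N, A₂E₂ = 26490000 N, ΣAE = 94600000 N.
F₁ = P·A₁E₁/ΣAE = -154000·68120000/94600000 = -110900 N.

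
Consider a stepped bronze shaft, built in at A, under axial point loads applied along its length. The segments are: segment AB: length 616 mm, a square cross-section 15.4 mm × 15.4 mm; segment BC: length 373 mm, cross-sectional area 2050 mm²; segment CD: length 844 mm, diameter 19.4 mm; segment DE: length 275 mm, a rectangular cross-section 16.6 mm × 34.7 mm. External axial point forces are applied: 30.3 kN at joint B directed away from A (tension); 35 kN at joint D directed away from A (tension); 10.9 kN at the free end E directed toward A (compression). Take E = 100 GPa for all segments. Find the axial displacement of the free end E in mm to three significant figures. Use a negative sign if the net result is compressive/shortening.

Internal axial forces (sectioning from the free end, tension +): N_DE = -10.9 kN, N_CD = 24.1 kN, N_BC = 24.1 kN, N_AB = 54.4 kN.
A_AB = 237.2 mm².
A_CD = 295.6 mm².
A_DE = 576 mm².
δ_AB = 54400·616/(237.2·100000) = 1.413 mm
δ_BC = 24100·373/(2050·100000) = 0.04385 mm
δ_CD = 24100·844/(295.6·100000) = 0.6881 mm
δ_DE = -10900·275/(576·100000) = -0.05204 mm
δ = Σδ_i = 2.093 mm.

2.09 mm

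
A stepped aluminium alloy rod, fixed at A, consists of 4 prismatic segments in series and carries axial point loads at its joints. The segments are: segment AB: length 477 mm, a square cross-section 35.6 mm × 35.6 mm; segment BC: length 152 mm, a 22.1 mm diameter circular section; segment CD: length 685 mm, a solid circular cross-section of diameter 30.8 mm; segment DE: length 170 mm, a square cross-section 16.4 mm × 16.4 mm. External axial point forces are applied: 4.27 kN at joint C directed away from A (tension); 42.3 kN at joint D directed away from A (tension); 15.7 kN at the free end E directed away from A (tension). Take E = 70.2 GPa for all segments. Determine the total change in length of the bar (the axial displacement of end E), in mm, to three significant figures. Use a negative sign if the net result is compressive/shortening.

1.59 mm

Internal axial forces (sectioning from the free end, tension +): N_DE = 15.7 kN, N_CD = 58 kN, N_BC = 62.27 kN, N_AB = 62.27 kN.
A_AB = 1267 mm².
A_BC = 383.6 mm².
A_CD = 745.1 mm².
A_DE = 269 mm².
δ_AB = 62270·477/(1267·70200) = 0.3339 mm
δ_BC = 62270·152/(383.6·70200) = 0.3515 mm
δ_CD = 58000·685/(745.1·70200) = 0.7596 mm
δ_DE = 15700·170/(269·70200) = 0.1414 mm
δ = Σδ_i = 1.586 mm.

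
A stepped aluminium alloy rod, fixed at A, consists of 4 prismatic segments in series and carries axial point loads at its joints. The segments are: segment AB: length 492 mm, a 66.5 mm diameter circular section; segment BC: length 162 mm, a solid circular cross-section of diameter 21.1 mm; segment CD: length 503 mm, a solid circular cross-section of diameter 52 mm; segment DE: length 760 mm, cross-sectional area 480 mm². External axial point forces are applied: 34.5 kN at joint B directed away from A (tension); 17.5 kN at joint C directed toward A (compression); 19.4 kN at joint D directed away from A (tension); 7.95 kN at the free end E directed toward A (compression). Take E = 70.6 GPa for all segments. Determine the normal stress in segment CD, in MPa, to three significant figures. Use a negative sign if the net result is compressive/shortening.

Internal axial forces (sectioning from the free end, tension +): N_DE = -7.95 kN, N_CD = 11.45 kN, N_BC = -6.05 kN, N_AB = 28.45 kN.
A_CD = 2124 mm².
σ_CD = N_CD/A_CD = 11450/2124 = 5.391 MPa.

5.39 MPa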